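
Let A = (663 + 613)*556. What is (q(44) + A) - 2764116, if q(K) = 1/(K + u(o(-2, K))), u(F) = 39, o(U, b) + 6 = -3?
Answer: -170536779/83 ≈ -2.0547e+6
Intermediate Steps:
o(U, b) = -9 (o(U, b) = -6 - 3 = -9)
A = 709456 (A = 1276*556 = 709456)
q(K) = 1/(39 + K) (q(K) = 1/(K + 39) = 1/(39 + K))
(q(44) + A) - 2764116 = (1/(39 + 44) + 709456) - 2764116 = (1/83 + 709456) - 2764116 = 58884849/83 - 2764116 = -170536779/83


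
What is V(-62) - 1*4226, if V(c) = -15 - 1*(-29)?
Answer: -4212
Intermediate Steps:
V(c) = 14 (V(c) = -15 + 29 = 14)
V(-62) - 1*4226 = 14 - 1*4226 = 14 - 4226 = -4212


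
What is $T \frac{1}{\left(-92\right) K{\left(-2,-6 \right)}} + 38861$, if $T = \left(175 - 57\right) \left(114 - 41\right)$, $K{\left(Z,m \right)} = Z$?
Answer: $\frac{3579519}{92} \approx 38908.0$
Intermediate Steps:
$T = 8614$ ($T = 118 \cdot 73 = 8614$)
$T \frac{1}{\left(-92\right) K{\left(-2,-6 \right)}} + 38861 = 8614 \frac{1}{\left(-92\right) \left(-2\right)} + 38861 = 8614 \left(\left(- \frac{1}{92}\right) \left(- \frac{1}{2}\right)\right) + 38861 = 8614 \cdot \frac{1}{184} + 38861 = \frac{4307}{92} + 38861 = \frac{3579519}{92}$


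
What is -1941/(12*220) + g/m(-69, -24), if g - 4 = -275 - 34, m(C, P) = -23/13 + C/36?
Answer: 331987/4048 ≈ 82.013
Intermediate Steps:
m(C, P) = -23/13 + C/36 (m(C, P) = -23*1/13 + C*(1/36) = -23/13 + C/36)
g = -305 (g = 4 + (-275 - 34) = 4 - 309 = -305)
-1941/(12*220) + g/m(-69, -24) = -1941/(12*220) - 305/(-23/13 + (1/36)*(-69)) = -1941/2640 - 305/(-23/13 - 23/12) = -1941*1/2640 - 305/(-575/156) = -647/880 - 305*(-156/575) = -647/880 + 9516/115 = 331987/4048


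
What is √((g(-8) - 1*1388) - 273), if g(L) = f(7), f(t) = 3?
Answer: I*√1658 ≈ 40.719*I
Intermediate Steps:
g(L) = 3
√((g(-8) - 1*1388) - 273) = √((3 - 1*1388) - 273) = √((3 - 1388) - 273) = √(-1385 - 273) = √(-1658) = I*√1658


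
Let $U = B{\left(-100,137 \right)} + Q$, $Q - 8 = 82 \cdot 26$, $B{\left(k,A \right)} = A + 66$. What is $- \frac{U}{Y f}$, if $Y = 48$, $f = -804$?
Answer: $\frac{781}{12864} \approx 0.060712$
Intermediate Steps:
$B{\left(k,A \right)} = 66 + A$
$Q = 2140$ ($Q = 8 + 82 \cdot 26 = 8 + 2132 = 2140$)
$U = 2343$ ($U = \left(66 + 137\right) + 2140 = 203 + 2140 = 2343$)
$- \frac{U}{Y f} = - \frac{2343}{48 \left(-804\right)} = - \frac{2343}{-38592} = - \frac{2343 \left(-1\right)}{38592} = \left(-1\right) \left(- \frac{781}{12864}\right) = \frac{781}{12864}$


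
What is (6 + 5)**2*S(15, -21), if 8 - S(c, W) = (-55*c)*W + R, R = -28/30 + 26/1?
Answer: -31475851/15 ≈ -2.0984e+6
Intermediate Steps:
R = 376/15 (R = -28*1/30 + 26*1 = -14/15 + 26 = 376/15 ≈ 25.067)
S(c, W) = -256/15 + 55*W*c (S(c, W) = 8 - ((-55*c)*W + 376/15) = 8 - (-55*W*c + 376/15) = 8 - (376/15 - 55*W*c) = 8 + (-376/15 + 55*W*c) = -256/15 + 55*W*c)
(6 + 5)**2*S(15, -21) = (6 + 5)**2*(-256/15 + 55*(-21)*15) = 11**2*(-256/15 - 17325) = 121*(-260131/15) = -31475851/15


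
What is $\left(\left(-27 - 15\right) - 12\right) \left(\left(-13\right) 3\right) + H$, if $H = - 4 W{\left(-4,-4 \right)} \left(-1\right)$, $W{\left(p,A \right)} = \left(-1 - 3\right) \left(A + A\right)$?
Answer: $2234$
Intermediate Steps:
$W{\left(p,A \right)} = - 8 A$ ($W{\left(p,A \right)} = - 4 \cdot 2 A = - 8 A$)
$H = 128$ ($H = - 4 \left(\left(-8\right) \left(-4\right)\right) \left(-1\right) = \left(-4\right) 32 \left(-1\right) = \left(-128\right) \left(-1\right) = 128$)
$\left(\left(-27 - 15\right) - 12\right) \left(\left(-13\right) 3\right) + H = \left(\left(-27 - 15\right) - 12\right) \left(\left(-13\right) 3\right) + 128 = \left(-42 - 12\right) \left(-39\right) + 128 = \left(-54\right) \left(-39\right) + 128 = 2106 + 128 = 2234$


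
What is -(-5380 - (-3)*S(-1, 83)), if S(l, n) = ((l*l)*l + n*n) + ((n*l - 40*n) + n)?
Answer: -5324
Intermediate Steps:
S(l, n) = l**3 + n**2 - 39*n + l*n (S(l, n) = (l**2*l + n**2) + ((l*n - 40*n) + n) = (l**3 + n**2) + ((-40*n + l*n) + n) = (l**3 + n**2) + (-39*n + l*n) = l**3 + n**2 - 39*n + l*n)
-(-5380 - (-3)*S(-1, 83)) = -(-5380 - (-3)*((-1)**3 + 83**2 - 39*83 - 1*83)) = -(-5380 - (-3)*(-1 + 6889 - 3237 - 83)) = -(-5380 - (-3)*3568) = -(-5380 - 1*(-10704)) = -(-5380 + 10704) = -1*5324 = -5324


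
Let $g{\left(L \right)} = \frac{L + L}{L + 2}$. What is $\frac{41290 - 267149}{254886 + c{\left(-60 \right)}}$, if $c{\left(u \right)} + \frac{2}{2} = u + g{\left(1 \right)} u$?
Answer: $- \frac{225859}{254785} \approx -0.88647$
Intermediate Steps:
$g{\left(L \right)} = \frac{2 L}{2 + L}$
$c{\left(u \right)} = -1 + \frac{5 u}{3}$ ($c{\left(u \right)} = -1 + \left(u + 2 \cdot 1 \frac{1}{2 + 1} u\right) = -1 + \left(u + 2 \cdot 1 \cdot \frac{1}{3} u\right) = -1 + \left(u + \frac{2 u}{3}\right) = -1 + \frac{5 u}{3}$)
$\frac{41290 - 267149}{254886 + c{\left(-60 \right)}} = \frac{41290 - 267149}{254886 + \left(-1 + \frac{5}{3} \left(-60\right)\right)} = - \frac{225859}{254886 - 101} = - \frac{225859}{254785}$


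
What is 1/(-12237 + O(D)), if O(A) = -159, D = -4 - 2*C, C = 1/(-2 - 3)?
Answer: -1/12396 ≈ -8.0671e-5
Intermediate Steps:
C = -⅕ (C = 1/(-5) = -⅕ ≈ -0.20000)
D = -18/5 (D = -4 - 2*(-⅕) = -4 + ⅖ = -18/5 ≈ -3.6000)
1/(-12237 + O(D)) = 1/(-12237 - 159) = 1/(-12396) = -1/12396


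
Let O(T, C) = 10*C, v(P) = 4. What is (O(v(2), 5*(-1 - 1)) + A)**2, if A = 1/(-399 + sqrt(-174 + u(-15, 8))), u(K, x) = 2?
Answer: 254010249414429/25399753129 + 63750796*I*sqrt(43)/25399753129 ≈ 10001.0 + 0.016459*I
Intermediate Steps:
A = 1/(-399 + 2*I*sqrt(43)) (A = 1/(-399 + sqrt(-174 + 2)) = 1/(-399 + sqrt(-172)) = 1/(-399 + 2*I*sqrt(43)) ≈ -0.0025036 - 8.229e-5*I)
(O(v(2), 5*(-1 - 1)) + A)**2 = (10*(5*(-1 - 1)) + (-399/159373 - 2*I*sqrt(43)/159373))**2 = (10*(5*(-2)) + (-399/159373 - 2*I*sqrt(43)/159373))**2 = (10*(-10) + (-399/159373 - 2*I*sqrt(43)/159373))**2 = (-100 + (-399/159373 - 2*I*sqrt(43)/159373))**2 = (-15937699/159373 - 2*I*sqrt(43)/159373)**2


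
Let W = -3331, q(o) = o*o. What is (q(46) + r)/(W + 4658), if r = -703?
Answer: 1413/1327 ≈ 1.0648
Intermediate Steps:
q(o) = o²
(q(46) + r)/(W + 4658) = (46² - 703)/(-3331 + 4658) = (2116 - 703)/1327 = 1413*(1/1327) = 1413/1327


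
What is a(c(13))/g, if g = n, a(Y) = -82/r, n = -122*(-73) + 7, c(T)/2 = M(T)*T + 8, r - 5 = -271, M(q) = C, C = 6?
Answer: 41/1185429 ≈ 3.4587e-5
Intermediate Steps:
M(q) = 6
r = -266 (r = 5 - 271 = -266)
c(T) = 16 + 12*T (c(T) = 2*(6*T + 8) = 2*(8 + 6*T) = 16 + 12*T)
n = 8913 (n = 8906 + 7 = 8913)
a(Y) = 41/133 (a(Y) = -82/(-266) = -82*(-1/266) = 41/133)
g = 8913
a(c(13))/g = (41/133)/8913 = (41/133)*(1/8913) = 41/1185429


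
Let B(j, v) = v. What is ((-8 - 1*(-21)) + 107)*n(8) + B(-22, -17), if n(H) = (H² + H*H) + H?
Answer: 16303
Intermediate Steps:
n(H) = H + 2*H² (n(H) = (H² + H²) + H = 2*H² + H = H + 2*H²)
((-8 - 1*(-21)) + 107)*n(8) + B(-22, -17) = ((-8 - 1*(-21)) + 107)*(8*(1 + 2*8)) - 17 = ((-8 + 21) + 107)*(8*(1 + 16)) - 17 = (13 + 107)*(8*17) - 17 = 120*136 - 17 = 16320 - 17 = 16303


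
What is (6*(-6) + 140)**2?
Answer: 10816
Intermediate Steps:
(6*(-6) + 140)**2 = (-36 + 140)**2 = 104**2 = 10816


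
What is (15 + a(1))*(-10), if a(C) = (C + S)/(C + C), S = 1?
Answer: -160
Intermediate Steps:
a(C) = (1 + C)/(2*C) (a(C) = (C + 1)/(C + C) = (1 + C)/((2*C)) = (1 + C)*(1/(2*C)) = (1 + C)/(2*C))
(15 + a(1))*(-10) = (15 + (1/2)*(1 + 1)/1)*(-10) = (15 + (1/2)*1*2)*(-10) = (15 + 1)*(-10) = 16*(-10) = -160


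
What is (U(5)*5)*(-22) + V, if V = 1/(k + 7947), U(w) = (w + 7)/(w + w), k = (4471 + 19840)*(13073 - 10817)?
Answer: -7240670315/54853563 ≈ -132.00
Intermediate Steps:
k = 54845616 (k = 24311*2256 = 54845616)
U(w) = (7 + w)/(2*w) (U(w) = (7 + w)/((2*w)) = (7 + w)*(1/(2*w)) = (7 + w)/(2*w))
V = 1/54853563 (V = 1/(54845616 + 7947) = 1/54853563 ≈ 1.8230e-8)
(U(5)*5)*(-22) + V = (((½)*(7 + 5)/5)*5)*(-22) + 1/54853563 = (((½)*(⅕)*12)*5)*(-22) + 1/54853563 = ((6/5)*5)*(-22) + 1/54853563 = 6*(-22) + 1/54853563 = -132 + 1/54853563 = -7240670315/54853563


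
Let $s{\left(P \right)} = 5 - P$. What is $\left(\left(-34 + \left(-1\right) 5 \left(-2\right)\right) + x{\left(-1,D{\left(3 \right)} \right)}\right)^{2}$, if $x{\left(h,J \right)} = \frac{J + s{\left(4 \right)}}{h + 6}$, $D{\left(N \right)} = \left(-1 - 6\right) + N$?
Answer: $\frac{15129}{25} \approx 605.16$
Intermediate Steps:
$D{\left(N \right)} = -7 + N$ ($D{\left(N \right)} = \left(-1 - 6\right) + N = -7 + N$)
$x{\left(h,J \right)} = \frac{1 + J}{6 + h}$ ($x{\left(h,J \right)} = \frac{J + \left(5 - 4\right)}{h + 6} = \frac{J + \left(5 - 4\right)}{6 + h} = \frac{J + 1}{6 + h} = \frac{1 + J}{6 + h}$)
$\left(\left(-34 + \left(-1\right) 5 \left(-2\right)\right) + x{\left(-1,D{\left(3 \right)} \right)}\right)^{2} = \left(\left(-34 + \left(-1\right) 5 \left(-2\right)\right) + \frac{1 + \left(-7 + 3\right)}{6 - 1}\right)^{2} = \left(\left(-34 - -10\right) + \frac{1 - 4}{5}\right)^{2} = \left(\left(-34 + 10\right) + \frac{1}{5} \left(-3\right)\right)^{2} = \left(-24 - \frac{3}{5}\right)^{2} = \left(- \frac{123}{5}\right)^{2} = \frac{15129}{25}$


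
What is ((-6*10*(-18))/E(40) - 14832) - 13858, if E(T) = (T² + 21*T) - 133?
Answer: -22062250/769 ≈ -28690.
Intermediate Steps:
E(T) = -133 + T² + 21*T
((-6*10*(-18))/E(40) - 14832) - 13858 = ((-6*10*(-18))/(-133 + 40² + 21*40) - 14832) - 13858 = ((-60*(-18))/(-133 + 1600 + 840) - 14832) - 13858 = (1080/2307 - 14832) - 13858 = (1080*(1/2307) - 14832) - 13858 = (360/769 - 14832) - 13858 = -11405448/769 - 13858 = -22062250/769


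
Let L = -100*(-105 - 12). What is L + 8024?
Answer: 19724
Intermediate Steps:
L = 11700 (L = -100*(-117) = 11700)
L + 8024 = 11700 + 8024 = 19724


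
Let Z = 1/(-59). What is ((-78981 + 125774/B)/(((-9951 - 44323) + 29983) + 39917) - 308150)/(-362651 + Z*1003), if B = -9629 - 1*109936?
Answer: 575733080412539/677580853336920 ≈ 0.84969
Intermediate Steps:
B = -119565 (B = -9629 - 109936 = -119565)
Z = -1/59 ≈ -0.016949
((-78981 + 125774/B)/(((-9951 - 44323) + 29983) + 39917) - 308150)/(-362651 + Z*1003) = ((-78981 + 125774/(-119565))/(((-9951 - 44323) + 29983) + 39917) - 308150)/(-362651 - 1/59*1003) = ((-78981 + 125774*(-1/119565))/((-54274 + 29983) + 39917) - 308150)/(-362651 - 17) = ((-78981 - 125774/119565)/(-24291 + 39917) - 308150)/(-362668) = (-9443489039/119565/15626 - 308150)*(-1/362668) = (-9443489039/119565*1/15626 - 308150)*(-1/362668) = (-9443489039/1868322690 - 308150)*(-1/362668) = -575733080412539/1868322690*(-1/362668) = 575733080412539/677580853336920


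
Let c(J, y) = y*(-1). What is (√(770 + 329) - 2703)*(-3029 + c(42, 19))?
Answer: 8238744 - 3048*√1099 ≈ 8.1377e+6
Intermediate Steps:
c(J, y) = -y
(√(770 + 329) - 2703)*(-3029 + c(42, 19)) = (√(770 + 329) - 2703)*(-3029 - 1*19) = (√1099 - 2703)*(-3029 - 19) = (-2703 + √1099)*(-3048) = 8238744 - 3048*√1099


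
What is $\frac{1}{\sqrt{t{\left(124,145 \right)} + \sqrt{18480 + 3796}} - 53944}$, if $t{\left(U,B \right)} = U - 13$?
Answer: $- \frac{1}{53944 - \sqrt{111 + 2 \sqrt{5569}}} \approx -1.8543 \cdot 10^{-5}$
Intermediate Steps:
$t{\left(U,B \right)} = -13 + U$
$\frac{1}{\sqrt{t{\left(124,145 \right)} + \sqrt{18480 + 3796}} - 53944} = \frac{1}{\sqrt{\left(-13 + 124\right) + \sqrt{18480 + 3796}} - 53944} = \frac{1}{\sqrt{111 + \sqrt{22276}} - 53944} = \frac{1}{\sqrt{111 + 2 \sqrt{5569}} - 53944} = \frac{1}{-53944 + \sqrt{111 + 2 \sqrt{5569}}}$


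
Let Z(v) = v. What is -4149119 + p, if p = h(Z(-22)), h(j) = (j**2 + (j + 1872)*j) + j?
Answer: -4189357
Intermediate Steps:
h(j) = j + j**2 + j*(1872 + j) (h(j) = (j**2 + (1872 + j)*j) + j = (j**2 + j*(1872 + j)) + j = j + j**2 + j*(1872 + j))
p = -40238 (p = -22*(1873 + 2*(-22)) = -22*(1873 - 44) = -22*1829 = -40238)
-4149119 + p = -4149119 - 40238 = -4189357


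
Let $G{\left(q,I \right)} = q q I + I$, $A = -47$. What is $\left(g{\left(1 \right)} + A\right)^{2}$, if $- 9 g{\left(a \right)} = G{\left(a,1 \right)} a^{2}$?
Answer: $\frac{180625}{81} \approx 2229.9$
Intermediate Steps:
$G{\left(q,I \right)} = I + I q^{2}$ ($G{\left(q,I \right)} = q^{2} I + I = I q^{2} + I = I + I q^{2}$)
$g{\left(a \right)} = - \frac{a^{2} \left(1 + a^{2}\right)}{9}$ ($g{\left(a \right)} = - \frac{1 \left(1 + a^{2}\right) a^{2}}{9} = - \frac{\left(1 + a^{2}\right) a^{2}}{9} = - \frac{a^{2} \left(1 + a^{2}\right)}{9}$)
$\left(g{\left(1 \right)} + A\right)^{2} = \left(\frac{1^{2} \left(-1 - 1^{2}\right)}{9} - 47\right)^{2} = \left(\frac{1}{9} \cdot 1 \left(-1 - 1\right) - 47\right)^{2} = \left(\frac{1}{9} \cdot 1 \left(-2\right) - 47\right)^{2} = \left(- \frac{2}{9} - 47\right)^{2} = \left(- \frac{425}{9}\right)^{2} = \frac{180625}{81}$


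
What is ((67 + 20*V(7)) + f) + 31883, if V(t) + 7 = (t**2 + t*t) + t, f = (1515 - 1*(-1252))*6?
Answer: 50512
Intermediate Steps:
f = 16602 (f = (1515 + 1252)*6 = 2767*6 = 16602)
V(t) = -7 + t + 2*t**2 (V(t) = -7 + ((t**2 + t*t) + t) = -7 + ((t**2 + t**2) + t) = -7 + (2*t**2 + t) = -7 + (t + 2*t**2) = -7 + t + 2*t**2)
((67 + 20*V(7)) + f) + 31883 = ((67 + 20*(-7 + 7 + 2*7**2)) + 16602) + 31883 = ((67 + 20*(-7 + 7 + 2*49)) + 16602) + 31883 = ((67 + 20*(-7 + 7 + 98)) + 16602) + 31883 = ((67 + 20*98) + 16602) + 31883 = ((67 + 1960) + 16602) + 31883 = (2027 + 16602) + 31883 = 18629 + 31883 = 50512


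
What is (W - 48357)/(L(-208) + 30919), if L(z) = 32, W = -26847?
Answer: -8356/3439 ≈ -2.4298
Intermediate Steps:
(W - 48357)/(L(-208) + 30919) = (-26847 - 48357)/(32 + 30919) = -75204/30951 = -75204*1/30951 = -8356/3439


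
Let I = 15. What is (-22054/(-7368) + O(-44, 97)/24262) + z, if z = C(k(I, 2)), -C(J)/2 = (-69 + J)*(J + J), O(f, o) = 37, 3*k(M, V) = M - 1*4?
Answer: 128872099705/134071812 ≈ 961.22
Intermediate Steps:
k(M, V) = -4/3 + M/3 (k(M, V) = (M - 1*4)/3 = (M - 4)/3 = (-4 + M)/3 = -4/3 + M/3)
C(J) = -4*J*(-69 + J) (C(J) = -2*(-69 + J)*(J + J) = -2*(-69 + J)*2*J = -4*J*(-69 + J))
z = 8624/9 (z = 4*(-4/3 + (⅓)*15)*(69 - (-4/3 + (⅓)*15)) = 4*(-4/3 + 5)*(69 - (-4/3 + 5)) = 4*(11/3)*(69 - 1*11/3) = 4*(11/3)*(69 - 11/3) = 4*(11/3)*(196/3) = 8624/9 ≈ 958.22)
(-22054/(-7368) + O(-44, 97)/24262) + z = (-22054/(-7368) + 37/24262) + 8624/9 = (-22054*(-1/7368) + 37*(1/24262)) + 8624/9 = (11027/3684 + 37/24262) + 8624/9 = 133836691/44690604 + 8624/9 = 128872099705/134071812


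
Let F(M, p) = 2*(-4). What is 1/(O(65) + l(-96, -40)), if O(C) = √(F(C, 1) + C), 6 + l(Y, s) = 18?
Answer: 4/29 - √57/87 ≈ 0.051151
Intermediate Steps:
F(M, p) = -8
l(Y, s) = 12 (l(Y, s) = -6 + 18 = 12)
O(C) = √(-8 + C)
1/(O(65) + l(-96, -40)) = 1/(√(-8 + 65) + 12) = 1/(√57 + 12) = 1/(12 + √57)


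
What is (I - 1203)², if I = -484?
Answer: 2845969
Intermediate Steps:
(I - 1203)² = (-484 - 1203)² = (-1687)² = 2845969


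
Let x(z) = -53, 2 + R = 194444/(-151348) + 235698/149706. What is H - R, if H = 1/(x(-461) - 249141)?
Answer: 1669579508269/976169400558 ≈ 1.7103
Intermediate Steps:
R = -1614684164/944070987 (R = -2 + (194444/(-151348) + 235698/149706) = -2 + (194444*(-1/151348) + 235698*(1/149706)) = -2 + (-48611/37837 + 39283/24951) = -2 + 273457810/944070987 = -1614684164/944070987 ≈ -1.7103)
H = -1/249194 (H = 1/(-53 - 249141) = 1/(-249194) = -1/249194 ≈ -4.0129e-6)
H - R = -1/249194 - 1*(-1614684164/944070987) = -1/249194 + 1614684164/944070987 = 1669579508269/976169400558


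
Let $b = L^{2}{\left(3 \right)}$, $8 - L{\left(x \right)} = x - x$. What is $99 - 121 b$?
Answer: $-7645$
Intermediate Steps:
$L{\left(x \right)} = 8$ ($L{\left(x \right)} = 8 - \left(x - x\right) = 8 - 0 = 8 + 0 = 8$)
$b = 64$ ($b = 8^{2} = 64$)
$99 - 121 b = 99 - 7744 = -7645$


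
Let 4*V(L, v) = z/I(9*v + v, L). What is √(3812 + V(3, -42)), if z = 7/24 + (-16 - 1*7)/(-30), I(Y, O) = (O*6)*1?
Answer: √494037105/360 ≈ 61.742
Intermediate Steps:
I(Y, O) = 6*O (I(Y, O) = (6*O)*1 = 6*O)
z = 127/120 (z = 7*(1/24) + (-16 - 7)*(-1/30) = 7/24 - 23*(-1/30) = 7/24 + 23/30 = 127/120 ≈ 1.0583)
V(L, v) = 127/(2880*L) (V(L, v) = (127/(120*((6*L))))/4 = (127*(1/(6*L))/120)/4 = (127/(720*L))/4 = 127/(2880*L))
√(3812 + V(3, -42)) = √(3812 + (127/2880)/3) = √(3812 + (127/2880)*(⅓)) = √(3812 + 127/8640) = √(32935807/8640) = √494037105/360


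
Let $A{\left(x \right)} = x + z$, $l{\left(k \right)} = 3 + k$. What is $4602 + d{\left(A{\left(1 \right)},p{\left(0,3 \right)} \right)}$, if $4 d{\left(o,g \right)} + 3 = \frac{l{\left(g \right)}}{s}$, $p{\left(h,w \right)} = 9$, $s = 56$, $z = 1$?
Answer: $\frac{257673}{56} \approx 4601.3$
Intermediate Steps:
$A{\left(x \right)} = 1 + x$ ($A{\left(x \right)} = x + 1 = 1 + x$)
$d{\left(o,g \right)} = - \frac{165}{224} + \frac{g}{224}$ ($d{\left(o,g \right)} = - \frac{3}{4} + \frac{\left(3 + g\right) \frac{1}{56}}{4} = - \frac{3}{4} + \frac{\frac{3}{56} + \frac{g}{56}}{4} = - \frac{3}{4} + \left(\frac{3}{224} + \frac{g}{224}\right) = - \frac{165}{224} + \frac{g}{224}$)
$4602 + d{\left(A{\left(1 \right)},p{\left(0,3 \right)} \right)} = 4602 + \left(- \frac{165}{224} + \frac{1}{224} \cdot 9\right) = 4602 + \left(- \frac{165}{224} + \frac{9}{224}\right) = 4602 - \frac{39}{56} = \frac{257673}{56}$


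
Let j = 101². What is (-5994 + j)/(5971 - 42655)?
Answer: -4207/36684 ≈ -0.11468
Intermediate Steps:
j = 10201
(-5994 + j)/(5971 - 42655) = (-5994 + 10201)/(5971 - 42655) = 4207/(-36684) = 4207*(-1/36684) = -4207/36684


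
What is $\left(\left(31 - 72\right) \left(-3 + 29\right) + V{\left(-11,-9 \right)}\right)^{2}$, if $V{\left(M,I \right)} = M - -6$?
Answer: $1147041$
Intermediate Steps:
$V{\left(M,I \right)} = 6 + M$ ($V{\left(M,I \right)} = M + 6 = 6 + M$)
$\left(\left(31 - 72\right) \left(-3 + 29\right) + V{\left(-11,-9 \right)}\right)^{2} = \left(\left(31 - 72\right) \left(-3 + 29\right) + \left(6 - 11\right)\right)^{2} = \left(\left(-41\right) 26 - 5\right)^{2} = \left(-1066 - 5\right)^{2} = \left(-1071\right)^{2} = 1147041$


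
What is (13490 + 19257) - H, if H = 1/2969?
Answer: 97225842/2969 ≈ 32747.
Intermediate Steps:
H = 1/2969 ≈ 0.00033681
(13490 + 19257) - H = (13490 + 19257) - 1*1/2969 = 32747 - 1/2969 = 97225842/2969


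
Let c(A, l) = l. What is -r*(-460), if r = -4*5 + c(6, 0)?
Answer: -9200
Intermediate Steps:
r = -20 (r = -4*5 + 0 = -20 + 0 = -20)
-r*(-460) = -(-20)*(-460) = -1*9200 = -9200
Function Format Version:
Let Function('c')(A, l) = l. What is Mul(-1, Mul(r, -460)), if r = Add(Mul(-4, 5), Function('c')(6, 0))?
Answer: -9200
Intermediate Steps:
r = -20 (r = Add(Mul(-4, 5), 0) = Add(-20, 0) = -20)
Mul(-1, Mul(r, -460)) = Mul(-1, Mul(-20, -460)) = Mul(-1, 9200) = -9200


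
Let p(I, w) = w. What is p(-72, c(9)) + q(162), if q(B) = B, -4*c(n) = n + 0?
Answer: 639/4 ≈ 159.75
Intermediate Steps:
c(n) = -n/4 (c(n) = -(n + 0)/4 = -n/4)
p(-72, c(9)) + q(162) = -¼*9 + 162 = -9/4 + 162 = 639/4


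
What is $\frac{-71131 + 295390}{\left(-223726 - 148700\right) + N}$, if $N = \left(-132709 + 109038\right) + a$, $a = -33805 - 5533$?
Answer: $- \frac{10679}{20735} \approx -0.51502$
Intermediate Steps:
$a = -39338$ ($a = -33805 - 5533 = -39338$)
$N = -63009$ ($N = \left(-132709 + 109038\right) - 39338 = -23671 - 39338 = -63009$)
$\frac{-71131 + 295390}{\left(-223726 - 148700\right) + N} = \frac{-71131 + 295390}{\left(-223726 - 148700\right) - 63009} = \frac{224259}{\left(-223726 - 148700\right) - 63009} = \frac{224259}{-372426 - 63009} = \frac{224259}{-435435} = 224259 \left(- \frac{1}{435435}\right) = - \frac{10679}{20735}$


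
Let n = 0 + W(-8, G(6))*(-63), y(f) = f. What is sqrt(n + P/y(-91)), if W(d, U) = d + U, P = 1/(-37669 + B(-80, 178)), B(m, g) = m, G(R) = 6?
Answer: sqrt(1486839990200565)/3435159 ≈ 11.225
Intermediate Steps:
P = -1/37749 (P = 1/(-37669 - 80) = 1/(-37749) = -1/37749 ≈ -2.6491e-5)
W(d, U) = U + d
n = 126 (n = 0 + (6 - 8)*(-63) = 0 - 2*(-63) = 0 + 126 = 126)
sqrt(n + P/y(-91)) = sqrt(126 - 1/37749/(-91)) = sqrt(126 - 1/37749*(-1/91)) = sqrt(126 + 1/3435159) = sqrt(432830035/3435159) = sqrt(1486839990200565)/3435159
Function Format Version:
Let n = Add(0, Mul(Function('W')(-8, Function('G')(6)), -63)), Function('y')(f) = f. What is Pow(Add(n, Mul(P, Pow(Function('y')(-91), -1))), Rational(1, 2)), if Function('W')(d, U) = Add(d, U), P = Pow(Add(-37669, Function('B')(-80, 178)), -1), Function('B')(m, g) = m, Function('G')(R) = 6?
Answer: Mul(Rational(1, 3435159), Pow(1486839990200565, Rational(1, 2))) ≈ 11.225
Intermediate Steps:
P = Rational(-1, 37749) (P = Pow(Add(-37669, -80), -1) = Pow(-37749, -1) = Rational(-1, 37749) ≈ -2.6491e-5)
Function('W')(d, U) = Add(U, d)
n = 126 (n = Add(0, Mul(Add(6, -8), -63)) = Add(0, Mul(-2, -63)) = Add(0, 126) = 126)
Pow(Add(n, Mul(P, Pow(Function('y')(-91), -1))), Rational(1, 2)) = Pow(Add(126, Mul(Rational(-1, 37749), Pow(-91, -1))), Rational(1, 2)) = Pow(Add(126, Mul(Rational(-1, 37749), Rational(-1, 91))), Rational(1, 2)) = Pow(Add(126, Rational(1, 3435159)), Rational(1, 2)) = Pow(Rational(432830035, 3435159), Rational(1, 2)) = Mul(Rational(1, 3435159), Pow(1486839990200565, Rational(1, 2)))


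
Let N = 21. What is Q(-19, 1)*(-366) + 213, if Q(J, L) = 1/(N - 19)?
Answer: 30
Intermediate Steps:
Q(J, L) = ½ (Q(J, L) = 1/(21 - 19) = 1/2 = ½)
Q(-19, 1)*(-366) + 213 = (½)*(-366) + 213 = -183 + 213 = 30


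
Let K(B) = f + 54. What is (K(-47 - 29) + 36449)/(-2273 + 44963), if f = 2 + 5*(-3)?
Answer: 3649/4269 ≈ 0.85477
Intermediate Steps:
f = -13 (f = 2 - 15 = -13)
K(B) = 41 (K(B) = -13 + 54 = 41)
(K(-47 - 29) + 36449)/(-2273 + 44963) = (41 + 36449)/(-2273 + 44963) = 36490/42690 = 36490*(1/42690) = 3649/4269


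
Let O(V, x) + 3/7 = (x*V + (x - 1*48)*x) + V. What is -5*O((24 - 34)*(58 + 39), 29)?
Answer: 1037800/7 ≈ 1.4826e+5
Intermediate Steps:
O(V, x) = -3/7 + V + V*x + x*(-48 + x) (O(V, x) = -3/7 + ((x*V + (x - 1*48)*x) + V) = -3/7 + ((V*x + (x - 48)*x) + V) = -3/7 + ((V*x + (-48 + x)*x) + V) = -3/7 + ((V*x + x*(-48 + x)) + V) = -3/7 + (V + V*x + x*(-48 + x)) = -3/7 + V + V*x + x*(-48 + x))
-5*O((24 - 34)*(58 + 39), 29) = -5*(-3/7 + (24 - 34)*(58 + 39) + 29² - 48*29 + ((24 - 34)*(58 + 39))*29) = -5*(-3/7 - 10*97 + 841 - 1392 - 10*97*29) = -5*(-3/7 - 970 + 841 - 1392 - 970*29) = -5*(-3/7 - 970 + 841 - 1392 - 28130) = -5*(-207560/7) = 1037800/7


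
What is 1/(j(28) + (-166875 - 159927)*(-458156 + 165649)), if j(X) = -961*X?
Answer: 1/95591845706 ≈ 1.0461e-11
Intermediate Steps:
1/(j(28) + (-166875 - 159927)*(-458156 + 165649)) = 1/(-961*28 + (-166875 - 159927)*(-458156 + 165649)) = 1/(-26908 - 326802*(-292507)) = 1/(-26908 + 95591872614) = 1/95591845706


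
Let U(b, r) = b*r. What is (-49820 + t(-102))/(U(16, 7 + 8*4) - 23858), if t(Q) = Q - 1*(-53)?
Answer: 49869/23234 ≈ 2.1464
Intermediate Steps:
t(Q) = 53 + Q (t(Q) = Q + 53 = 53 + Q)
(-49820 + t(-102))/(U(16, 7 + 8*4) - 23858) = (-49820 + (53 - 102))/(16*(7 + 8*4) - 23858) = (-49820 - 49)/(16*(7 + 32) - 23858) = -49869/(16*39 - 23858) = -49869/(624 - 23858) = -49869/(-23234) = -49869*(-1/23234) = 49869/23234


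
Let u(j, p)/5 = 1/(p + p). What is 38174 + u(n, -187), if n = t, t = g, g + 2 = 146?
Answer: 14277071/374 ≈ 38174.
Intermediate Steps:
g = 144 (g = -2 + 146 = 144)
t = 144
n = 144
u(j, p) = 5/(2*p) (u(j, p) = 5/(p + p) = 5/((2*p)) = 5*(1/(2*p)) = 5/(2*p))
38174 + u(n, -187) = 38174 + (5/2)/(-187) = 38174 + (5/2)*(-1/187) = 38174 - 5/374 = 14277071/374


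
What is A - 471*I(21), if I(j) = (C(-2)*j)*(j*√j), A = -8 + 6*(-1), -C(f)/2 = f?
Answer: -14 - 830844*√21 ≈ -3.8074e+6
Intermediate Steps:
C(f) = -2*f
A = -14 (A = -8 - 6 = -14)
I(j) = 4*j^(5/2) (I(j) = ((-2*(-2))*j)*(j*√j) = (4*j)*j^(3/2) = 4*j^(5/2))
A - 471*I(21) = -14 - 1884*21^(5/2) = -14 - 1884*441*√21 = -14 - 830844*√21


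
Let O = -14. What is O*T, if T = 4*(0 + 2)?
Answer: -112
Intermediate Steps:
T = 8 (T = 4*2 = 8)
O*T = -14*8 = -112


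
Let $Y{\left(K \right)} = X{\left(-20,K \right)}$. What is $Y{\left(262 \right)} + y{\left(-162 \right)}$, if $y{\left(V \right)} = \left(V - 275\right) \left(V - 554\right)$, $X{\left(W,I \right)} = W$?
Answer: $312872$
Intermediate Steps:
$Y{\left(K \right)} = -20$
$y{\left(V \right)} = \left(-554 + V\right) \left(-275 + V\right)$ ($y{\left(V \right)} = \left(-275 + V\right) \left(-554 + V\right) = \left(-554 + V\right) \left(-275 + V\right)$)
$Y{\left(262 \right)} + y{\left(-162 \right)} = -20 + \left(152350 + \left(-162\right)^{2} - -134298\right) = -20 + \left(152350 + 26244 + 134298\right) = -20 + 312892 = 312872$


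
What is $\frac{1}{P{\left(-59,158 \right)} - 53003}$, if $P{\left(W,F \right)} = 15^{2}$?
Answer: $- \frac{1}{52778} \approx -1.8947 \cdot 10^{-5}$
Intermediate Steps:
$P{\left(W,F \right)} = 225$
$\frac{1}{P{\left(-59,158 \right)} - 53003} = \frac{1}{225 - 53003} = \frac{1}{-52778} = - \frac{1}{52778}$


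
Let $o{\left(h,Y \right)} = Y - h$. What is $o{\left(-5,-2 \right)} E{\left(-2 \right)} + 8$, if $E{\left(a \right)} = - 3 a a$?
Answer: $-28$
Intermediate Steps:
$E{\left(a \right)} = - 3 a^{2}$
$o{\left(-5,-2 \right)} E{\left(-2 \right)} + 8 = \left(-2 - -5\right) \left(- 3 \left(-2\right)^{2}\right) + 8 = \left(-2 + 5\right) \left(\left(-3\right) 4\right) + 8 = 3 \left(-12\right) + 8 = -36 + 8 = -28$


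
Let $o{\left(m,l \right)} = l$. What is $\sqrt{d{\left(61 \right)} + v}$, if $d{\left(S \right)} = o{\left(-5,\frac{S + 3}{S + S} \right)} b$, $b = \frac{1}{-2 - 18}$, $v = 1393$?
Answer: $\frac{\sqrt{129581385}}{305} \approx 37.323$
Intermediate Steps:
$b = - \frac{1}{20}$ ($b = \frac{1}{-20} = - \frac{1}{20} \approx -0.05$)
$d{\left(S \right)} = - \frac{3 + S}{40 S}$ ($d{\left(S \right)} = \frac{S + 3}{S + S} \left(- \frac{1}{20}\right) = \frac{3 + S}{2 S} \left(- \frac{1}{20}\right) = - \frac{3 + S}{40 S}$)
$\sqrt{d{\left(61 \right)} + v} = \sqrt{\frac{-3 - 61}{40 \cdot 61} + 1393} = \sqrt{\frac{1}{40} \cdot \frac{1}{61} \left(-3 - 61\right) + 1393} = \sqrt{\frac{1}{40} \cdot \frac{1}{61} \left(-64\right) + 1393} = \sqrt{- \frac{8}{305} + 1393} = \sqrt{\frac{424857}{305}} = \frac{\sqrt{129581385}}{305}$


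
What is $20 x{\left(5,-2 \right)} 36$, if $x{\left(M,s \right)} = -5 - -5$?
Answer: $0$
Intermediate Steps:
$x{\left(M,s \right)} = 0$ ($x{\left(M,s \right)} = -5 + 5 = 0$)
$20 x{\left(5,-2 \right)} 36 = 20 \cdot 0 \cdot 36 = 0 \cdot 36 = 0$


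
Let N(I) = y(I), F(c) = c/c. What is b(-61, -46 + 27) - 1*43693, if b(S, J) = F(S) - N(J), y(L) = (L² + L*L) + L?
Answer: -44395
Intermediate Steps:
F(c) = 1
y(L) = L + 2*L² (y(L) = (L² + L²) + L = 2*L² + L = L + 2*L²)
N(I) = I*(1 + 2*I)
b(S, J) = 1 - J*(1 + 2*J)
b(-61, -46 + 27) - 1*43693 = (1 - (-46 + 27)*(1 + 2*(-46 + 27))) - 1*43693 = (1 - 1*(-19)*(1 + 2*(-19))) - 43693 = (1 - 1*(-19)*(1 - 38)) - 43693 = (1 - 1*(-19)*(-37)) - 43693 = (1 - 703) - 43693 = -702 - 43693 = -44395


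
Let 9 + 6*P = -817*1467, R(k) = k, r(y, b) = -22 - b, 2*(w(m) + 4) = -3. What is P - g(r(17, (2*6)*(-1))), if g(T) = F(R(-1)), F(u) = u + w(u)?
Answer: -399503/2 ≈ -1.9975e+5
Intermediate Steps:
w(m) = -11/2 (w(m) = -4 + (½)*(-3) = -4 - 3/2 = -11/2)
P = -199758 (P = -3/2 + (-817*1467)/6 = -3/2 + (⅙)*(-1198539) = -3/2 - 399513/2 = -199758)
F(u) = -11/2 + u (F(u) = u - 11/2 = -11/2 + u)
g(T) = -13/2 (g(T) = -11/2 - 1 = -13/2)
P - g(r(17, (2*6)*(-1))) = -199758 - 1*(-13/2) = -199758 + 13/2 = -399503/2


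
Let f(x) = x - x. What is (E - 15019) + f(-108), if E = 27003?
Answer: 11984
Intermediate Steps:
f(x) = 0
(E - 15019) + f(-108) = (27003 - 15019) + 0 = 11984 + 0 = 11984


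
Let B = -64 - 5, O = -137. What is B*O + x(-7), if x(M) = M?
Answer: 9446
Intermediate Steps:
B = -69
B*O + x(-7) = -69*(-137) - 7 = 9453 - 7 = 9446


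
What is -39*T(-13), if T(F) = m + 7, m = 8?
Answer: -585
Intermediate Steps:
T(F) = 15 (T(F) = 8 + 7 = 15)
-39*T(-13) = -39*15 = -585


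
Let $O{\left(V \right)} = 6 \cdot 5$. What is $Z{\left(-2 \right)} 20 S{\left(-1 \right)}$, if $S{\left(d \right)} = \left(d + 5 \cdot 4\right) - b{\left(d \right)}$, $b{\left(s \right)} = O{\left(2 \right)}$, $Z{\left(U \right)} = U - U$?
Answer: $0$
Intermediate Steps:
$Z{\left(U \right)} = 0$
$O{\left(V \right)} = 30$
$b{\left(s \right)} = 30$
$S{\left(d \right)} = -10 + d$ ($S{\left(d \right)} = \left(d + 5 \cdot 4\right) - 30 = \left(d + 20\right) - 30 = \left(20 + d\right) - 30 = -10 + d$)
$Z{\left(-2 \right)} 20 S{\left(-1 \right)} = 0 \cdot 20 \left(-10 - 1\right) = 0 \left(-11\right) = 0$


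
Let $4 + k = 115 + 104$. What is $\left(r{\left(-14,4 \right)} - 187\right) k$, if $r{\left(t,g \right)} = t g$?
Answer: $-52245$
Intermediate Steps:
$k = 215$ ($k = -4 + \left(115 + 104\right) = -4 + 219 = 215$)
$r{\left(t,g \right)} = g t$
$\left(r{\left(-14,4 \right)} - 187\right) k = \left(4 \left(-14\right) - 187\right) 215 = \left(-56 - 187\right) 215 = \left(-243\right) 215 = -52245$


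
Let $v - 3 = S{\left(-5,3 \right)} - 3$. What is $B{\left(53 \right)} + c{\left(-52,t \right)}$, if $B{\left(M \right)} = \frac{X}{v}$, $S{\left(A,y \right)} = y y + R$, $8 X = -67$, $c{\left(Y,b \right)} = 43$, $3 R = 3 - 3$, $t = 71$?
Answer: $\frac{3029}{72} \approx 42.069$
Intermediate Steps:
$R = 0$ ($R = \frac{3 - 3}{3} = \frac{1}{3} \cdot 0 = 0$)
$X = - \frac{67}{8}$ ($X = \frac{1}{8} \left(-67\right) = - \frac{67}{8} \approx -8.375$)
$S{\left(A,y \right)} = y^{2}$ ($S{\left(A,y \right)} = y y + 0 = y^{2} + 0 = y^{2}$)
$v = 9$ ($v = 3 + \left(3^{2} - 3\right) = 3 + \left(9 - 3\right) = 3 + 6 = 9$)
$B{\left(M \right)} = - \frac{67}{72}$ ($B{\left(M \right)} = - \frac{67}{8 \cdot 9} = \left(- \frac{67}{8}\right) \frac{1}{9} = - \frac{67}{72}$)
$B{\left(53 \right)} + c{\left(-52,t \right)} = - \frac{67}{72} + 43 = \frac{3029}{72}$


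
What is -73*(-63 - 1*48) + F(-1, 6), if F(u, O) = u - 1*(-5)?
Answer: 8107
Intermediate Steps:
F(u, O) = 5 + u (F(u, O) = u + 5 = 5 + u)
-73*(-63 - 1*48) + F(-1, 6) = -73*(-63 - 1*48) + (5 - 1) = -73*(-63 - 48) + 4 = -73*(-111) + 4 = 8103 + 4 = 8107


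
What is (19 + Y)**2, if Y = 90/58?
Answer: 355216/841 ≈ 422.37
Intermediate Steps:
Y = 45/29 (Y = 90*(1/58) = 45/29 ≈ 1.5517)
(19 + Y)**2 = (19 + 45/29)**2 = (596/29)**2 = 355216/841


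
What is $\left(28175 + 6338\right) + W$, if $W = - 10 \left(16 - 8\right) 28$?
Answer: $32273$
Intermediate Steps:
$W = -2240$ ($W = - 10 \left(16 - 8\right) 28 = \left(-10\right) 8 \cdot 28 = \left(-80\right) 28 = -2240$)
$\left(28175 + 6338\right) + W = \left(28175 + 6338\right) - 2240 = 34513 - 2240 = 32273$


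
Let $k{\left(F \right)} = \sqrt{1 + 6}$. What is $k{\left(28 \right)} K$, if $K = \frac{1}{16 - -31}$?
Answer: $\frac{\sqrt{7}}{47} \approx 0.056293$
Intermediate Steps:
$K = \frac{1}{47}$ ($K = \frac{1}{16 + 31} = \frac{1}{47} \approx 0.021277$)
$k{\left(F \right)} = \sqrt{7}$
$k{\left(28 \right)} K = \sqrt{7} \cdot \frac{1}{47} = \frac{\sqrt{7}}{47}$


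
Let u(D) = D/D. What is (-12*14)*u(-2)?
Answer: -168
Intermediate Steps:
u(D) = 1
(-12*14)*u(-2) = -12*14*1 = -168*1 = -168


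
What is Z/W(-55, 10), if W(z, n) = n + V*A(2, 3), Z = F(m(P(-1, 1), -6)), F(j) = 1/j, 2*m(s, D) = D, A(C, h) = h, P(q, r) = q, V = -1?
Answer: -1/21 ≈ -0.047619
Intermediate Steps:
m(s, D) = D/2
Z = -⅓ (Z = 1/((½)*(-6)) = 1/(-3) = -⅓ ≈ -0.33333)
W(z, n) = -3 + n (W(z, n) = n - 1*3 = n - 3 = -3 + n)
Z/W(-55, 10) = -1/(3*(-3 + 10)) = -⅓/7 = -⅓*⅐ = -1/21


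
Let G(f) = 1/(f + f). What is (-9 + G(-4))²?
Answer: 5329/64 ≈ 83.266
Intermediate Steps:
G(f) = 1/(2*f)
(-9 + G(-4))² = (-9 + (½)/(-4))² = (-9 + (½)*(-¼))² = (-9 - ⅛)² = (-73/8)² = 5329/64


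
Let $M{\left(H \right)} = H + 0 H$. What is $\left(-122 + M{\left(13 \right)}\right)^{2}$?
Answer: $11881$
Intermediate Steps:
$M{\left(H \right)} = H$ ($M{\left(H \right)} = H + 0 = H$)
$\left(-122 + M{\left(13 \right)}\right)^{2} = \left(-122 + 13\right)^{2} = \left(-109\right)^{2} = 11881$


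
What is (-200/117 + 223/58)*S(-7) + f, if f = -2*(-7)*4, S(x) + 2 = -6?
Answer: 132044/3393 ≈ 38.917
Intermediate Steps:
S(x) = -8 (S(x) = -2 - 6 = -8)
f = 56 (f = 14*4 = 56)
(-200/117 + 223/58)*S(-7) + f = (-200/117 + 223/58)*(-8) + 56 = (14491/6786)*(-8) + 56 = -57964/3393 + 56 = 132044/3393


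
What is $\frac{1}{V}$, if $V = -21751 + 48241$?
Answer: $\frac{1}{26490} \approx 3.775 \cdot 10^{-5}$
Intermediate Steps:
$V = 26490$
$\frac{1}{V} = \frac{1}{26490}$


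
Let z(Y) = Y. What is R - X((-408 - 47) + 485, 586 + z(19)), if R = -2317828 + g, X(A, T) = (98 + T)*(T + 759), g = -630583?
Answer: -3907303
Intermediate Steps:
X(A, T) = (98 + T)*(759 + T)
R = -2948411 (R = -2317828 - 630583 = -2948411)
R - X((-408 - 47) + 485, 586 + z(19)) = -2948411 - (74382 + (586 + 19)² + 857*(586 + 19)) = -2948411 - (74382 + 605² + 857*605) = -2948411 - (74382 + 366025 + 518485) = -2948411 - 1*958892 = -2948411 - 958892 = -3907303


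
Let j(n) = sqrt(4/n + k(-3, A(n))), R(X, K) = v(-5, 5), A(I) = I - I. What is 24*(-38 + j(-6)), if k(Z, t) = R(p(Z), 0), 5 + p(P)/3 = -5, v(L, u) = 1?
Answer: -912 + 8*sqrt(3) ≈ -898.14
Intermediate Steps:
A(I) = 0
p(P) = -30 (p(P) = -15 + 3*(-5) = -15 - 15 = -30)
R(X, K) = 1
k(Z, t) = 1
j(n) = sqrt(1 + 4/n) (j(n) = sqrt(4/n + 1) = sqrt(1 + 4/n))
24*(-38 + j(-6)) = 24*(-38 + sqrt((4 - 6)/(-6))) = 24*(-38 + sqrt(-1/6*(-2))) = 24*(-38 + sqrt(1/3)) = 24*(-38 + sqrt(3)/3) = -912 + 8*sqrt(3)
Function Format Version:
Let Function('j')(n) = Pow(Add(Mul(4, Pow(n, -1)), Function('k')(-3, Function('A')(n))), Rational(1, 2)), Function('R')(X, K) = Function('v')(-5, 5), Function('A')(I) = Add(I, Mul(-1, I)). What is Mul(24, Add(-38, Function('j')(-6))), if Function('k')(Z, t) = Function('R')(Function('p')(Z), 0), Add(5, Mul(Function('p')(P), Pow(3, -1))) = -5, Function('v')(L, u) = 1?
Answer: Add(-912, Mul(8, Pow(3, Rational(1, 2)))) ≈ -898.14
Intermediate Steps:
Function('A')(I) = 0
Function('p')(P) = -30 (Function('p')(P) = Add(-15, Mul(3, -5)) = Add(-15, -15) = -30)
Function('R')(X, K) = 1
Function('k')(Z, t) = 1
Function('j')(n) = Pow(Add(1, Mul(4, Pow(n, -1))), Rational(1, 2)) (Function('j')(n) = Pow(Add(Mul(4, Pow(n, -1)), 1), Rational(1, 2)) = Pow(Add(1, Mul(4, Pow(n, -1))), Rational(1, 2)))
Mul(24, Add(-38, Function('j')(-6))) = Mul(24, Add(-38, Pow(Mul(Pow(-6, -1), Add(4, -6)), Rational(1, 2)))) = Mul(24, Add(-38, Pow(Mul(Rational(-1, 6), -2), Rational(1, 2)))) = Mul(24, Add(-38, Pow(Rational(1, 3), Rational(1, 2)))) = Mul(24, Add(-38, Mul(Rational(1, 3), Pow(3, Rational(1, 2))))) = Add(-912, Mul(8, Pow(3, Rational(1, 2))))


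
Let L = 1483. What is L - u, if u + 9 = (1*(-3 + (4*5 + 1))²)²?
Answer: -103484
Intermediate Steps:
u = 104967 (u = -9 + (1*(-3 + (4*5 + 1))²)² = -9 + (1*(-3 + (20 + 1))²)² = -9 + (1*(-3 + 21)²)² = -9 + (1*18²)² = -9 + (1*324)² = -9 + 324² = -9 + 104976 = 104967)
L - u = 1483 - 1*104967 = 1483 - 104967 = -103484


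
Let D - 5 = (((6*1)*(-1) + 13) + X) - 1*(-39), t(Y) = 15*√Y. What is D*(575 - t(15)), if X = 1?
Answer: 29900 - 780*√15 ≈ 26879.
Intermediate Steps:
D = 52 (D = 5 + ((((6*1)*(-1) + 13) + 1) - 1*(-39)) = 5 + (((6*(-1) + 13) + 1) + 39) = 5 + (((-6 + 13) + 1) + 39) = 5 + ((7 + 1) + 39) = 5 + (8 + 39) = 5 + 47 = 52)
D*(575 - t(15)) = 52*(575 - 15*√15) = 29900 - 780*√15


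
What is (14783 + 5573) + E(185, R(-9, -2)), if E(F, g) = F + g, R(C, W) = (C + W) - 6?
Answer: 20524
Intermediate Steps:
R(C, W) = -6 + C + W
(14783 + 5573) + E(185, R(-9, -2)) = (14783 + 5573) + (185 + (-6 - 9 - 2)) = 20356 + (185 - 17) = 20356 + 168 = 20524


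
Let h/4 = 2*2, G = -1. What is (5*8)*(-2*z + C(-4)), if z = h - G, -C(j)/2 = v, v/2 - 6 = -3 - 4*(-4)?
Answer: -4400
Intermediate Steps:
v = 38 (v = 12 + 2*(-3 - 4*(-4)) = 12 + 2*(-3 + 16) = 12 + 2*13 = 12 + 26 = 38)
h = 16 (h = 4*(2*2) = 4*4 = 16)
C(j) = -76 (C(j) = -2*38 = -76)
z = 17 (z = 16 - 1*(-1) = 16 + 1 = 17)
(5*8)*(-2*z + C(-4)) = (5*8)*(-2*17 - 76) = 40*(-34 - 76) = 40*(-110) = -4400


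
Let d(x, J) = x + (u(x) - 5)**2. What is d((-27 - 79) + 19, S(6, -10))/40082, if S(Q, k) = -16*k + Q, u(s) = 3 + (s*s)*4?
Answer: 916514989/40082 ≈ 22866.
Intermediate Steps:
u(s) = 3 + 4*s**2 (u(s) = 3 + s**2*4 = 3 + 4*s**2)
S(Q, k) = Q - 16*k
d(x, J) = x + (-2 + 4*x**2)**2 (d(x, J) = x + ((3 + 4*x**2) - 5)**2 = x + (-2 + 4*x**2)**2)
d((-27 - 79) + 19, S(6, -10))/40082 = (((-27 - 79) + 19) + 4*(-1 + 2*((-27 - 79) + 19)**2)**2)/40082 = ((-106 + 19) + 4*(-1 + 2*(-106 + 19)**2)**2)*(1/40082) = (-87 + 4*(-1 + 2*(-87)**2)**2)*(1/40082) = (-87 + 4*(-1 + 2*7569)**2)*(1/40082) = (-87 + 4*(-1 + 15138)**2)*(1/40082) = (-87 + 4*15137**2)*(1/40082) = (-87 + 4*229128769)*(1/40082) = (-87 + 916515076)*(1/40082) = 916514989*(1/40082) = 916514989/40082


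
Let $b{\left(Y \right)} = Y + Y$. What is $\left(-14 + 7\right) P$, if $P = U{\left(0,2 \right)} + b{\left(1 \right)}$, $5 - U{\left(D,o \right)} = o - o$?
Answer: $-49$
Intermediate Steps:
$U{\left(D,o \right)} = 5$ ($U{\left(D,o \right)} = 5 - \left(o - o\right) = 5 - 0 = 5 + 0 = 5$)
$b{\left(Y \right)} = 2 Y$
$P = 7$ ($P = 5 + 2 \cdot 1 = 5 + 2 = 7$)
$\left(-14 + 7\right) P = \left(-14 + 7\right) 7 = \left(-7\right) 7 = -49$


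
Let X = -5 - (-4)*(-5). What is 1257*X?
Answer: -31425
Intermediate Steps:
X = -25 (X = -5 - 1*20 = -5 - 20 = -25)
1257*X = 1257*(-25) = -31425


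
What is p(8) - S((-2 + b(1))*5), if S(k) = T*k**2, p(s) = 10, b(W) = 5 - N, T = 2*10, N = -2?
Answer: -12490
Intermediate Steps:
T = 20
b(W) = 7 (b(W) = 5 - 1*(-2) = 5 + 2 = 7)
S(k) = 20*k**2
p(8) - S((-2 + b(1))*5) = 10 - 20*((-2 + 7)*5)**2 = 10 - 20*(5*5)**2 = 10 - 20*25**2 = 10 - 20*625 = 10 - 1*12500 = 10 - 12500 = -12490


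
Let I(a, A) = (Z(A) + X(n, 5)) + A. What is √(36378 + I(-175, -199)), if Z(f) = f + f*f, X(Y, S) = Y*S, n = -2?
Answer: √75571 ≈ 274.90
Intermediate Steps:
X(Y, S) = S*Y
Z(f) = f + f²
I(a, A) = -10 + A + A*(1 + A) (I(a, A) = (A*(1 + A) + 5*(-2)) + A = (A*(1 + A) - 10) + A = (-10 + A*(1 + A)) + A = -10 + A + A*(1 + A))
√(36378 + I(-175, -199)) = √(36378 + (-10 - 199 - 199*(1 - 199))) = √(36378 + (-10 - 199 - 199*(-198))) = √(36378 + (-10 - 199 + 39402)) = √(36378 + 39193) = √75571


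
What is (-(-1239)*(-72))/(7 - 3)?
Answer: -22302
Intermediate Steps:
(-(-1239)*(-72))/(7 - 3) = (-7*12744)/4 = (¼)*(-89208) = -22302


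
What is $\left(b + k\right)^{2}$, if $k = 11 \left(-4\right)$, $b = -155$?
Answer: $39601$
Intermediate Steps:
$k = -44$
$\left(b + k\right)^{2} = \left(-155 - 44\right)^{2} = \left(-199\right)^{2} = 39601$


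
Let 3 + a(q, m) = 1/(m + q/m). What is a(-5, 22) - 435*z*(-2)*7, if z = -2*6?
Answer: -35006735/479 ≈ -73083.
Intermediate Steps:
z = -12
a(q, m) = -3 + 1/(m + q/m)
a(-5, 22) - 435*z*(-2)*7 = (22 - 3*(-5) - 3*22²)/(-5 + 22²) - 435*(-12*(-2))*7 = (22 + 15 - 3*484)/(-5 + 484) - 10440*7 = (22 + 15 - 1452)/479 - 435*168 = (1/479)*(-1415) - 73080 = -1415/479 - 73080 = -35006735/479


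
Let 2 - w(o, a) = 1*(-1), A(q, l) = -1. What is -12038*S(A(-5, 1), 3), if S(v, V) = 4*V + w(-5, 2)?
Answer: -180570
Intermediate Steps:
w(o, a) = 3 (w(o, a) = 2 - (-1) = 2 - 1*(-1) = 2 + 1 = 3)
S(v, V) = 3 + 4*V (S(v, V) = 4*V + 3 = 3 + 4*V)
-12038*S(A(-5, 1), 3) = -12038*(3 + 4*3) = -12038*(3 + 12) = -12038*15 = -180570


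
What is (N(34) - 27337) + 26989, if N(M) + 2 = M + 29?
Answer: -287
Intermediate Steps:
N(M) = 27 + M (N(M) = -2 + (M + 29) = -2 + (29 + M) = 27 + M)
(N(34) - 27337) + 26989 = ((27 + 34) - 27337) + 26989 = (61 - 27337) + 26989 = -27276 + 26989 = -287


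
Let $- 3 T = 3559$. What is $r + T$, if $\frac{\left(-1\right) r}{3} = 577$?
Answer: $- \frac{8752}{3} \approx -2917.3$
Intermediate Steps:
$r = -1731$ ($r = \left(-3\right) 577 = -1731$)
$T = - \frac{3559}{3}$ ($T = \left(- \frac{1}{3}\right) 3559 = - \frac{3559}{3} \approx -1186.3$)
$r + T = -1731 - \frac{3559}{3} = - \frac{8752}{3}$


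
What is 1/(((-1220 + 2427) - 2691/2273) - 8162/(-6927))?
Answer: 15745071/19004212366 ≈ 0.00082850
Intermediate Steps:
1/(((-1220 + 2427) - 2691/2273) - 8162/(-6927)) = 1/((1207 - 2691*1/2273) - 8162*(-1/6927)) = 1/((1207 - 2691/2273) + 8162/6927) = 1/(2740820/2273 + 8162/6927) = 1/(19004212366/15745071) = 15745071/19004212366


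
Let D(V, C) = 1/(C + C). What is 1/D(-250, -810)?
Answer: -1620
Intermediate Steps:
D(V, C) = 1/(2*C)
1/D(-250, -810) = 1/((½)/(-810)) = 1/((½)*(-1/810)) = 1/(-1/1620) = -1620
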